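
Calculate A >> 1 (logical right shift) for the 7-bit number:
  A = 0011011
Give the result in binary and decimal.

Logical shift right by 1: drop the bottom 1 bit(s), prepend 1 zero(s) on the left.
  0011011  ->  keep [001101], discard [1], prepend 0
= 0001101

Answer: 0001101 (13)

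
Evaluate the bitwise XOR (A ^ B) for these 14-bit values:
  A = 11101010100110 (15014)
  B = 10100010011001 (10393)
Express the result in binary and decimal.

Apply ^ to each column (1 where bits differ):
  11101010100110
^ 10100010011001
----------------
  01001000111111

Answer: 01001000111111 (4671)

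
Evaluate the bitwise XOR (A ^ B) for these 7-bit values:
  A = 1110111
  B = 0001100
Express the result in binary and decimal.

Apply ^ to each column (1 where bits differ):
  1110111
^ 0001100
---------
  1111011

Answer: 1111011 (123)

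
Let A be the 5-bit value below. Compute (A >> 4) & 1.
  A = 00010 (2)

Bit 4 is the 5th from the right.
  00010
  ^
That bit is 0.

Answer: 0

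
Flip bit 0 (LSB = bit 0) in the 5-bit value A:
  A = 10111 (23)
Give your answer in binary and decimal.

Mask = 1 << 0 = 00001
Bit 0 of A is 1; XOR with the mask flips it to 0.
  10111
^ 00001
-------
  10110

Answer: 10110 (22)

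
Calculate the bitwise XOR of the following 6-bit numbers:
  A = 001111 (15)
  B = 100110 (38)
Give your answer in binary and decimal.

Apply ^ to each column (1 where bits differ):
  001111
^ 100110
--------
  101001

Answer: 101001 (41)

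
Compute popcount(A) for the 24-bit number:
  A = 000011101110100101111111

000011101110100101111111
1-bits at positions (from bit 0 = LSB): 0, 1, 2, 3, 4, 5, 6, 8, 11, 13, 14, 15, 17, 18, 19
Count = 15

Answer: 15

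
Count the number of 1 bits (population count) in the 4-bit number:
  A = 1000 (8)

1000
1-bits at positions (from bit 0 = LSB): 3
Count = 1

Answer: 1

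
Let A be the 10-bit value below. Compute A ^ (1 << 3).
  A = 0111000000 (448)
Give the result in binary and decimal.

Mask = 1 << 3 = 0000001000
Bit 3 of A is 0; XOR with the mask flips it to 1.
  0111000000
^ 0000001000
------------
  0111001000

Answer: 0111001000 (456)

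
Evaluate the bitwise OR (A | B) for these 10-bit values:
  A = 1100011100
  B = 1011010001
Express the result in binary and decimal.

Apply | to each column (1 where either bit is 1):
  1100011100
| 1011010001
------------
  1111011101

Answer: 1111011101 (989)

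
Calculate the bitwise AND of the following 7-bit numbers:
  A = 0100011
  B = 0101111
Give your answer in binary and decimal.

Apply & to each column (1 only where both bits are 1):
  0100011
& 0101111
---------
  0100011

Answer: 0100011 (35)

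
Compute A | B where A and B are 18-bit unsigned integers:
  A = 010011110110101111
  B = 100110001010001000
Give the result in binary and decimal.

Apply | to each column (1 where either bit is 1):
  010011110110101111
| 100110001010001000
--------------------
  110111111110101111

Answer: 110111111110101111 (229295)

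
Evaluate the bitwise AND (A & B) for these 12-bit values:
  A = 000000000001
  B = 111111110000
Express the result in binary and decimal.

Apply & to each column (1 only where both bits are 1):
  000000000001
& 111111110000
--------------
  000000000000

Answer: 000000000000 (0)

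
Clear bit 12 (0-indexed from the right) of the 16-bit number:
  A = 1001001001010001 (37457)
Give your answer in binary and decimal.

Mask = ~(1 << 12) = 1110111111111111
Bit 12 of A is 1, so AND-ing with the mask clears it to 0.
  1001001001010001
& 1110111111111111
------------------
  1000001001010001

Answer: 1000001001010001 (33361)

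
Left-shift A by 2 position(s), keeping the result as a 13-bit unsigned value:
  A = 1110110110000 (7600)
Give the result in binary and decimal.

Shift left by 2: drop the top 2 bit(s), append 2 zero(s) on the right.
  1110110110000  ->  discard [11], keep [10110110000], append 00
= 1011011000000

Answer: 1011011000000 (5824)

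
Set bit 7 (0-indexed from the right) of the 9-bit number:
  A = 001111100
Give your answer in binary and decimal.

Mask = 1 << 7 = 010000000
Bit 7 of A is 0, so OR-ing with the mask flips it to 1.
  001111100
| 010000000
-----------
  011111100

Answer: 011111100 (252)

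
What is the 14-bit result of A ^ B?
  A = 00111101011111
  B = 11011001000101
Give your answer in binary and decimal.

Apply ^ to each column (1 where bits differ):
  00111101011111
^ 11011001000101
----------------
  11100100011010

Answer: 11100100011010 (14618)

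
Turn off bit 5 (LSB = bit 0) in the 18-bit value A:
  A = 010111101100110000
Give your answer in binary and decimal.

Mask = ~(1 << 5) = 111111111111011111
Bit 5 of A is 1, so AND-ing with the mask clears it to 0.
  010111101100110000
& 111111111111011111
--------------------
  010111101100010000

Answer: 010111101100010000 (97040)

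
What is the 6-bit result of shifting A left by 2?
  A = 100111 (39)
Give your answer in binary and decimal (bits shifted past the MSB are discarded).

Shift left by 2: drop the top 2 bit(s), append 2 zero(s) on the right.
  100111  ->  discard [10], keep [0111], append 00
= 011100

Answer: 011100 (28)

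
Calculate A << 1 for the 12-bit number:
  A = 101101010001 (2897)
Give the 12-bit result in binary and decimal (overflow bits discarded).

Shift left by 1: drop the top 1 bit(s), append 1 zero(s) on the right.
  101101010001  ->  discard [1], keep [01101010001], append 0
= 011010100010

Answer: 011010100010 (1698)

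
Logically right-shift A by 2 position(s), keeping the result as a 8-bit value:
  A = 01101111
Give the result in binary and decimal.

Logical shift right by 2: drop the bottom 2 bit(s), prepend 2 zero(s) on the left.
  01101111  ->  keep [011011], discard [11], prepend 00
= 00011011

Answer: 00011011 (27)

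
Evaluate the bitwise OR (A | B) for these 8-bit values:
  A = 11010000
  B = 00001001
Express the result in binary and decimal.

Apply | to each column (1 where either bit is 1):
  11010000
| 00001001
----------
  11011001

Answer: 11011001 (217)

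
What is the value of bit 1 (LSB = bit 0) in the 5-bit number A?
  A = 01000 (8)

Bit 1 is the 2nd from the right.
  01000
     ^
That bit is 0.

Answer: 0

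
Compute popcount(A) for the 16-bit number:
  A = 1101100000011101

1101100000011101
1-bits at positions (from bit 0 = LSB): 0, 2, 3, 4, 11, 12, 14, 15
Count = 8

Answer: 8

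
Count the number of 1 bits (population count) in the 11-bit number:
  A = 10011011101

10011011101
1-bits at positions (from bit 0 = LSB): 0, 2, 3, 4, 6, 7, 10
Count = 7

Answer: 7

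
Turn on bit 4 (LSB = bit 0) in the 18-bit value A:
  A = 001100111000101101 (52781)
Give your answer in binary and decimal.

Mask = 1 << 4 = 000000000000010000
Bit 4 of A is 0, so OR-ing with the mask flips it to 1.
  001100111000101101
| 000000000000010000
--------------------
  001100111000111101

Answer: 001100111000111101 (52797)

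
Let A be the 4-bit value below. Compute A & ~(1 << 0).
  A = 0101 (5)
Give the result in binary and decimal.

Mask = ~(1 << 0) = 1110
Bit 0 of A is 1, so AND-ing with the mask clears it to 0.
  0101
& 1110
------
  0100

Answer: 0100 (4)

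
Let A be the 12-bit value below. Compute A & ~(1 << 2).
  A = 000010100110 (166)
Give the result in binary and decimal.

Mask = ~(1 << 2) = 111111111011
Bit 2 of A is 1, so AND-ing with the mask clears it to 0.
  000010100110
& 111111111011
--------------
  000010100010

Answer: 000010100010 (162)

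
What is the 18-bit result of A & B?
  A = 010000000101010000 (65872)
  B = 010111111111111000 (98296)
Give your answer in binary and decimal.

Apply & to each column (1 only where both bits are 1):
  010000000101010000
& 010111111111111000
--------------------
  010000000101010000

Answer: 010000000101010000 (65872)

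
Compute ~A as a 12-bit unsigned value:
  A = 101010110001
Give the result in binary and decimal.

Flip each bit (0->1, 1->0):
  101010110001
  010101001110

Answer: 010101001110 (1358)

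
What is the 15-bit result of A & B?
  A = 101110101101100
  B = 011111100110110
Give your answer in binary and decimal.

Apply & to each column (1 only where both bits are 1):
  101110101101100
& 011111100110110
-----------------
  001110100100100

Answer: 001110100100100 (7460)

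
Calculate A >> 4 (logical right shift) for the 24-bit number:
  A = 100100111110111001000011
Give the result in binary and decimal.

Logical shift right by 4: drop the bottom 4 bit(s), prepend 4 zero(s) on the left.
  100100111110111001000011  ->  keep [10010011111011100100], discard [0011], prepend 0000
= 000010010011111011100100

Answer: 000010010011111011100100 (605924)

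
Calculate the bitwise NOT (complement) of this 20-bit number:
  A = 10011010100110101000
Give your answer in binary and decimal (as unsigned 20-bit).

Flip each bit (0->1, 1->0):
  10011010100110101000
  01100101011001010111

Answer: 01100101011001010111 (415319)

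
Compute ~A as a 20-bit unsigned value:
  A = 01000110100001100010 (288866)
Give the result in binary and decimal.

Flip each bit (0->1, 1->0):
  01000110100001100010
  10111001011110011101

Answer: 10111001011110011101 (759709)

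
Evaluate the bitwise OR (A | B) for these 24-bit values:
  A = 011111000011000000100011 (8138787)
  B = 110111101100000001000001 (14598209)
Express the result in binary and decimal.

Apply | to each column (1 where either bit is 1):
  011111000011000000100011
| 110111101100000001000001
--------------------------
  111111101111000001100011

Answer: 111111101111000001100011 (16707683)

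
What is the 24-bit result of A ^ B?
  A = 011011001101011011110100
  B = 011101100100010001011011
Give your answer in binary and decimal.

Apply ^ to each column (1 where bits differ):
  011011001101011011110100
^ 011101100100010001011011
--------------------------
  000110101001001010101111

Answer: 000110101001001010101111 (1741487)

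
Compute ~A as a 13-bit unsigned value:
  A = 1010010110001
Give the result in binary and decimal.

Flip each bit (0->1, 1->0):
  1010010110001
  0101101001110

Answer: 0101101001110 (2894)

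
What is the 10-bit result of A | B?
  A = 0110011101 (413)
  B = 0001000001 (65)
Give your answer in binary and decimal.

Apply | to each column (1 where either bit is 1):
  0110011101
| 0001000001
------------
  0111011101

Answer: 0111011101 (477)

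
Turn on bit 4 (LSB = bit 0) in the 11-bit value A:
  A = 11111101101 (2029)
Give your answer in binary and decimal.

Mask = 1 << 4 = 00000010000
Bit 4 of A is 0, so OR-ing with the mask flips it to 1.
  11111101101
| 00000010000
-------------
  11111111101

Answer: 11111111101 (2045)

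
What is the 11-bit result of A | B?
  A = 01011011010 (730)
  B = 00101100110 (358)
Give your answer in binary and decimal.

Apply | to each column (1 where either bit is 1):
  01011011010
| 00101100110
-------------
  01111111110

Answer: 01111111110 (1022)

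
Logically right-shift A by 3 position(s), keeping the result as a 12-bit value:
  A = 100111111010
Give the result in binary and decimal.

Logical shift right by 3: drop the bottom 3 bit(s), prepend 3 zero(s) on the left.
  100111111010  ->  keep [100111111], discard [010], prepend 000
= 000100111111

Answer: 000100111111 (319)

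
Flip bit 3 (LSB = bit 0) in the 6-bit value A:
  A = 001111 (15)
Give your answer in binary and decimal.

Mask = 1 << 3 = 001000
Bit 3 of A is 1; XOR with the mask flips it to 0.
  001111
^ 001000
--------
  000111

Answer: 000111 (7)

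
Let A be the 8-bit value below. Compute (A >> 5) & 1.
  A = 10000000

Bit 5 is the 6th from the right.
  10000000
    ^
That bit is 0.

Answer: 0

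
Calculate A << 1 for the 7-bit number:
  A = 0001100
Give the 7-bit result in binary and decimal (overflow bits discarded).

Shift left by 1: drop the top 1 bit(s), append 1 zero(s) on the right.
  0001100  ->  discard [0], keep [001100], append 0
= 0011000

Answer: 0011000 (24)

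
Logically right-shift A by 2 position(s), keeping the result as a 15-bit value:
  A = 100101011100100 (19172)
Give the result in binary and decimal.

Logical shift right by 2: drop the bottom 2 bit(s), prepend 2 zero(s) on the left.
  100101011100100  ->  keep [1001010111001], discard [00], prepend 00
= 001001010111001

Answer: 001001010111001 (4793)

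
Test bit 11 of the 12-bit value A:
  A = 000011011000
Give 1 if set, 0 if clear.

Bit 11 is the 12th from the right.
  000011011000
  ^
That bit is 0.

Answer: 0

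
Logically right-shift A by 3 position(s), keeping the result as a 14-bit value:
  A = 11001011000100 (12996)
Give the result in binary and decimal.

Logical shift right by 3: drop the bottom 3 bit(s), prepend 3 zero(s) on the left.
  11001011000100  ->  keep [11001011000], discard [100], prepend 000
= 00011001011000

Answer: 00011001011000 (1624)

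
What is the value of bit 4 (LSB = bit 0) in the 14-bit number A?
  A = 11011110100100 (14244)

Bit 4 is the 5th from the right.
  11011110100100
           ^
That bit is 0.

Answer: 0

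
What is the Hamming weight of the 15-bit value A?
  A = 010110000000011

010110000000011
1-bits at positions (from bit 0 = LSB): 0, 1, 10, 11, 13
Count = 5

Answer: 5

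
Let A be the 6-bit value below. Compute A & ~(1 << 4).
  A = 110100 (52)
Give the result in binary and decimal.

Mask = ~(1 << 4) = 101111
Bit 4 of A is 1, so AND-ing with the mask clears it to 0.
  110100
& 101111
--------
  100100

Answer: 100100 (36)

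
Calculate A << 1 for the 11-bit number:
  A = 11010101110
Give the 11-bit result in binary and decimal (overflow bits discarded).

Shift left by 1: drop the top 1 bit(s), append 1 zero(s) on the right.
  11010101110  ->  discard [1], keep [1010101110], append 0
= 10101011100

Answer: 10101011100 (1372)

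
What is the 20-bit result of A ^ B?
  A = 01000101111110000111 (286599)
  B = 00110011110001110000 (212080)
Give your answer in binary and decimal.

Apply ^ to each column (1 where bits differ):
  01000101111110000111
^ 00110011110001110000
----------------------
  01110110001111110111

Answer: 01110110001111110111 (484343)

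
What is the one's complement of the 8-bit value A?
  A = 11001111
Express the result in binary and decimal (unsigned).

Flip each bit (0->1, 1->0):
  11001111
  00110000

Answer: 00110000 (48)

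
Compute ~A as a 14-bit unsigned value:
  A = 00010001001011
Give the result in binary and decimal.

Flip each bit (0->1, 1->0):
  00010001001011
  11101110110100

Answer: 11101110110100 (15284)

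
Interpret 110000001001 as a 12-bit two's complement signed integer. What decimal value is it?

MSB is 1, so the value is negative. Find the magnitude:
1. Invert bits:  001111110110
2. Add 1:        001111110111  = 1015
3. Apply sign:   -1015

Answer: -1015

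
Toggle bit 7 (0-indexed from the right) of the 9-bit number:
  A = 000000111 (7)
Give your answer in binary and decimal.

Mask = 1 << 7 = 010000000
Bit 7 of A is 0; XOR with the mask flips it to 1.
  000000111
^ 010000000
-----------
  010000111

Answer: 010000111 (135)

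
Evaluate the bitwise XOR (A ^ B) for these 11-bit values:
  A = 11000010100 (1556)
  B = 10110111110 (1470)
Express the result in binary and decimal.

Apply ^ to each column (1 where bits differ):
  11000010100
^ 10110111110
-------------
  01110101010

Answer: 01110101010 (938)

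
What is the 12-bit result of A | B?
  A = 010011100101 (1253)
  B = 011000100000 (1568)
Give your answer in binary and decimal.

Apply | to each column (1 where either bit is 1):
  010011100101
| 011000100000
--------------
  011011100101

Answer: 011011100101 (1765)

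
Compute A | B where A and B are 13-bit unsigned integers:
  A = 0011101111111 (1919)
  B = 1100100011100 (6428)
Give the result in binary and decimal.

Apply | to each column (1 where either bit is 1):
  0011101111111
| 1100100011100
---------------
  1111101111111

Answer: 1111101111111 (8063)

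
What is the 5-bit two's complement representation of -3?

1. Binary of +3:  00011
2. Invert bits:     11100
3. Add 1:           11101

Answer: 11101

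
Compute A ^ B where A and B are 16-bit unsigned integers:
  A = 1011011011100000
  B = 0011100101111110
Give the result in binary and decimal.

Apply ^ to each column (1 where bits differ):
  1011011011100000
^ 0011100101111110
------------------
  1000111110011110

Answer: 1000111110011110 (36766)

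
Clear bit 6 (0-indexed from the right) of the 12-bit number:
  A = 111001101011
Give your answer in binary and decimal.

Mask = ~(1 << 6) = 111110111111
Bit 6 of A is 1, so AND-ing with the mask clears it to 0.
  111001101011
& 111110111111
--------------
  111000101011

Answer: 111000101011 (3627)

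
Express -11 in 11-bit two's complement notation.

1. Binary of +11:  00000001011
2. Invert bits:     11111110100
3. Add 1:           11111110101

Answer: 11111110101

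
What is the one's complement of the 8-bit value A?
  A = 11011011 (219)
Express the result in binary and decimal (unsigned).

Flip each bit (0->1, 1->0):
  11011011
  00100100

Answer: 00100100 (36)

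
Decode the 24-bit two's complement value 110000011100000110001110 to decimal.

MSB is 1, so the value is negative. Find the magnitude:
1. Invert bits:  001111100011111001110001
2. Add 1:        001111100011111001110010  = 4079218
3. Apply sign:   -4079218

Answer: -4079218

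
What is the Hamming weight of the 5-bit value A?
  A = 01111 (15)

01111
1-bits at positions (from bit 0 = LSB): 0, 1, 2, 3
Count = 4

Answer: 4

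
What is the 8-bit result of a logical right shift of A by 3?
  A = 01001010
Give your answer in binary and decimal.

Logical shift right by 3: drop the bottom 3 bit(s), prepend 3 zero(s) on the left.
  01001010  ->  keep [01001], discard [010], prepend 000
= 00001001

Answer: 00001001 (9)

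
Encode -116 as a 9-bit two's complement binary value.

1. Binary of +116:  001110100
2. Invert bits:     110001011
3. Add 1:           110001100

Answer: 110001100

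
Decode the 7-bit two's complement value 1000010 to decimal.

MSB is 1, so the value is negative. Find the magnitude:
1. Invert bits:  0111101
2. Add 1:        0111110  = 62
3. Apply sign:   -62

Answer: -62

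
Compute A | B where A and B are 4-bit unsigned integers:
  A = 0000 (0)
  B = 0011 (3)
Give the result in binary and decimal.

Apply | to each column (1 where either bit is 1):
  0000
| 0011
------
  0011

Answer: 0011 (3)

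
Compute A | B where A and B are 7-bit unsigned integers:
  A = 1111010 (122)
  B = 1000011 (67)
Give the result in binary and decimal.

Apply | to each column (1 where either bit is 1):
  1111010
| 1000011
---------
  1111011

Answer: 1111011 (123)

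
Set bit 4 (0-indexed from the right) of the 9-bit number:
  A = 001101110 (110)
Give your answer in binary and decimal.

Mask = 1 << 4 = 000010000
Bit 4 of A is 0, so OR-ing with the mask flips it to 1.
  001101110
| 000010000
-----------
  001111110

Answer: 001111110 (126)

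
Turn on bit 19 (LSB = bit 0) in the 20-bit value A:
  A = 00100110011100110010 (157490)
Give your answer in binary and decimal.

Mask = 1 << 19 = 10000000000000000000
Bit 19 of A is 0, so OR-ing with the mask flips it to 1.
  00100110011100110010
| 10000000000000000000
----------------------
  10100110011100110010

Answer: 10100110011100110010 (681778)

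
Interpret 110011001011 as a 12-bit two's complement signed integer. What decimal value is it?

MSB is 1, so the value is negative. Find the magnitude:
1. Invert bits:  001100110100
2. Add 1:        001100110101  = 821
3. Apply sign:   -821

Answer: -821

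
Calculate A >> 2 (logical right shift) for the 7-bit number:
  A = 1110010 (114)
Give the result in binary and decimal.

Logical shift right by 2: drop the bottom 2 bit(s), prepend 2 zero(s) on the left.
  1110010  ->  keep [11100], discard [10], prepend 00
= 0011100

Answer: 0011100 (28)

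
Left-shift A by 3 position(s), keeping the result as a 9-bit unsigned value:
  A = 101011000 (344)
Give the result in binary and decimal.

Shift left by 3: drop the top 3 bit(s), append 3 zero(s) on the right.
  101011000  ->  discard [101], keep [011000], append 000
= 011000000

Answer: 011000000 (192)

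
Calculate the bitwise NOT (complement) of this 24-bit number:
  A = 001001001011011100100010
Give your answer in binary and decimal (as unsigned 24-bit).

Flip each bit (0->1, 1->0):
  001001001011011100100010
  110110110100100011011101

Answer: 110110110100100011011101 (14371037)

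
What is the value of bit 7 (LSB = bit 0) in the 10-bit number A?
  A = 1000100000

Bit 7 is the 8th from the right.
  1000100000
    ^
That bit is 0.

Answer: 0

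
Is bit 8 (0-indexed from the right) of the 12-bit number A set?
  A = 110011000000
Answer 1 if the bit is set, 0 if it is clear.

Bit 8 is the 9th from the right.
  110011000000
     ^
That bit is 0.

Answer: 0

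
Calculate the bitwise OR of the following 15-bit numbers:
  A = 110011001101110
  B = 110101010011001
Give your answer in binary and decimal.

Apply | to each column (1 where either bit is 1):
  110011001101110
| 110101010011001
-----------------
  110111011111111

Answer: 110111011111111 (28415)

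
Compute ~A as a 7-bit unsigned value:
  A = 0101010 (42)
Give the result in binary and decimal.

Flip each bit (0->1, 1->0):
  0101010
  1010101

Answer: 1010101 (85)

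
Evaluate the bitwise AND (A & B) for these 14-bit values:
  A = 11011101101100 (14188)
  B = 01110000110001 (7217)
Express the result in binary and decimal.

Apply & to each column (1 only where both bits are 1):
  11011101101100
& 01110000110001
----------------
  01010000100000

Answer: 01010000100000 (5152)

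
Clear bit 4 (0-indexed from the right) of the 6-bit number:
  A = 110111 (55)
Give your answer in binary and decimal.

Mask = ~(1 << 4) = 101111
Bit 4 of A is 1, so AND-ing with the mask clears it to 0.
  110111
& 101111
--------
  100111

Answer: 100111 (39)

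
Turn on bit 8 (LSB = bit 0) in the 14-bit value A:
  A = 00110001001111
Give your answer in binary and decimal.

Mask = 1 << 8 = 00000100000000
Bit 8 of A is 0, so OR-ing with the mask flips it to 1.
  00110001001111
| 00000100000000
----------------
  00110101001111

Answer: 00110101001111 (3407)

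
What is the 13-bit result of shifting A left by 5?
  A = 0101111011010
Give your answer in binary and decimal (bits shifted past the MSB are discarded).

Shift left by 5: drop the top 5 bit(s), append 5 zero(s) on the right.
  0101111011010  ->  discard [01011], keep [11011010], append 00000
= 1101101000000

Answer: 1101101000000 (6976)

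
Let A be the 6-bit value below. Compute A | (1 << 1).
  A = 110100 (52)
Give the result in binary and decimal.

Mask = 1 << 1 = 000010
Bit 1 of A is 0, so OR-ing with the mask flips it to 1.
  110100
| 000010
--------
  110110

Answer: 110110 (54)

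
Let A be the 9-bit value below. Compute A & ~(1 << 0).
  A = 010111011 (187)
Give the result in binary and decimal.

Mask = ~(1 << 0) = 111111110
Bit 0 of A is 1, so AND-ing with the mask clears it to 0.
  010111011
& 111111110
-----------
  010111010

Answer: 010111010 (186)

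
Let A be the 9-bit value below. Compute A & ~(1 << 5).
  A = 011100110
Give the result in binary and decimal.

Mask = ~(1 << 5) = 111011111
Bit 5 of A is 1, so AND-ing with the mask clears it to 0.
  011100110
& 111011111
-----------
  011000110

Answer: 011000110 (198)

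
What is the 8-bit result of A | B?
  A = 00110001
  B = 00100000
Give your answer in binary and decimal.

Apply | to each column (1 where either bit is 1):
  00110001
| 00100000
----------
  00110001

Answer: 00110001 (49)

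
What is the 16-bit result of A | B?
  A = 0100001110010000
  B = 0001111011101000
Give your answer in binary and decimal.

Apply | to each column (1 where either bit is 1):
  0100001110010000
| 0001111011101000
------------------
  0101111111111000

Answer: 0101111111111000 (24568)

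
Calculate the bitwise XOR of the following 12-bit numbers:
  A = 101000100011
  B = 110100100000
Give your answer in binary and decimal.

Apply ^ to each column (1 where bits differ):
  101000100011
^ 110100100000
--------------
  011100000011

Answer: 011100000011 (1795)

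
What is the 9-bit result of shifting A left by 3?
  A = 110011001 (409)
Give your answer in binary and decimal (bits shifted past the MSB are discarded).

Shift left by 3: drop the top 3 bit(s), append 3 zero(s) on the right.
  110011001  ->  discard [110], keep [011001], append 000
= 011001000

Answer: 011001000 (200)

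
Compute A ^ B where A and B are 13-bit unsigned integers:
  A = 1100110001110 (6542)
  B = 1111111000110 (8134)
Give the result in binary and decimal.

Apply ^ to each column (1 where bits differ):
  1100110001110
^ 1111111000110
---------------
  0011001001000

Answer: 0011001001000 (1608)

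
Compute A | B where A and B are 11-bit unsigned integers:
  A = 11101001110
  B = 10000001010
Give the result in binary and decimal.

Apply | to each column (1 where either bit is 1):
  11101001110
| 10000001010
-------------
  11101001110

Answer: 11101001110 (1870)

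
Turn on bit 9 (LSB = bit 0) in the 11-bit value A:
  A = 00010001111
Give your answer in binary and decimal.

Mask = 1 << 9 = 01000000000
Bit 9 of A is 0, so OR-ing with the mask flips it to 1.
  00010001111
| 01000000000
-------------
  01010001111

Answer: 01010001111 (655)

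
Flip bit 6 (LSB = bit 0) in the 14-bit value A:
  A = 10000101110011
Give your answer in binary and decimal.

Mask = 1 << 6 = 00000001000000
Bit 6 of A is 1; XOR with the mask flips it to 0.
  10000101110011
^ 00000001000000
----------------
  10000100110011

Answer: 10000100110011 (8499)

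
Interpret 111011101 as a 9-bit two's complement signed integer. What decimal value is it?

MSB is 1, so the value is negative. Find the magnitude:
1. Invert bits:  000100010
2. Add 1:        000100011  = 35
3. Apply sign:   -35

Answer: -35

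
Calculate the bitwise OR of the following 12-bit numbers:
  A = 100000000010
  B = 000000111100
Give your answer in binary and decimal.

Apply | to each column (1 where either bit is 1):
  100000000010
| 000000111100
--------------
  100000111110

Answer: 100000111110 (2110)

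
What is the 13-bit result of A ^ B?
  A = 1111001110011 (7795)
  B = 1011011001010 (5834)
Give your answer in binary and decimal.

Apply ^ to each column (1 where bits differ):
  1111001110011
^ 1011011001010
---------------
  0100010111001

Answer: 0100010111001 (2233)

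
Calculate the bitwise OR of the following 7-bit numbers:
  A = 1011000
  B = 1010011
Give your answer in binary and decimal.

Apply | to each column (1 where either bit is 1):
  1011000
| 1010011
---------
  1011011

Answer: 1011011 (91)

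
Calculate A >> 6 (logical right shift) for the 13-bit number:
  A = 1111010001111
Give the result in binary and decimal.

Logical shift right by 6: drop the bottom 6 bit(s), prepend 6 zero(s) on the left.
  1111010001111  ->  keep [1111010], discard [001111], prepend 000000
= 0000001111010

Answer: 0000001111010 (122)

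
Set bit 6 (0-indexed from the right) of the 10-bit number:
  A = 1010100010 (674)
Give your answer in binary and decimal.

Mask = 1 << 6 = 0001000000
Bit 6 of A is 0, so OR-ing with the mask flips it to 1.
  1010100010
| 0001000000
------------
  1011100010

Answer: 1011100010 (738)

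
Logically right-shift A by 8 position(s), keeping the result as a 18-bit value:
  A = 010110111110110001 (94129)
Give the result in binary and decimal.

Logical shift right by 8: drop the bottom 8 bit(s), prepend 8 zero(s) on the left.
  010110111110110001  ->  keep [0101101111], discard [10110001], prepend 00000000
= 000000000101101111

Answer: 000000000101101111 (367)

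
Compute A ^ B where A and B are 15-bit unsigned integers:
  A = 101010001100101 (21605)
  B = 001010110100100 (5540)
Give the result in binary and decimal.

Apply ^ to each column (1 where bits differ):
  101010001100101
^ 001010110100100
-----------------
  100000111000001

Answer: 100000111000001 (16833)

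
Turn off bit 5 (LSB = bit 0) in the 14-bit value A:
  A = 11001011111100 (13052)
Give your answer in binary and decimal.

Mask = ~(1 << 5) = 11111111011111
Bit 5 of A is 1, so AND-ing with the mask clears it to 0.
  11001011111100
& 11111111011111
----------------
  11001011011100

Answer: 11001011011100 (13020)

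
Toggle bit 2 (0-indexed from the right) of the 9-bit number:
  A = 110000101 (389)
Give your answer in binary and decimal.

Mask = 1 << 2 = 000000100
Bit 2 of A is 1; XOR with the mask flips it to 0.
  110000101
^ 000000100
-----------
  110000001

Answer: 110000001 (385)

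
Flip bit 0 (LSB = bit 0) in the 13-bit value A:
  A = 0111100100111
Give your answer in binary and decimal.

Mask = 1 << 0 = 0000000000001
Bit 0 of A is 1; XOR with the mask flips it to 0.
  0111100100111
^ 0000000000001
---------------
  0111100100110

Answer: 0111100100110 (3878)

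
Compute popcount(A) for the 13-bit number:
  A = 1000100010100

1000100010100
1-bits at positions (from bit 0 = LSB): 2, 4, 8, 12
Count = 4

Answer: 4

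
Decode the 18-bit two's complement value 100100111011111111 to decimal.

MSB is 1, so the value is negative. Find the magnitude:
1. Invert bits:  011011000100000000
2. Add 1:        011011000100000001  = 110849
3. Apply sign:   -110849

Answer: -110849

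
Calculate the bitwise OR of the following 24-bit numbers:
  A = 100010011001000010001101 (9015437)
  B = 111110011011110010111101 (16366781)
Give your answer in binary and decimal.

Apply | to each column (1 where either bit is 1):
  100010011001000010001101
| 111110011011110010111101
--------------------------
  111110011011110010111101

Answer: 111110011011110010111101 (16366781)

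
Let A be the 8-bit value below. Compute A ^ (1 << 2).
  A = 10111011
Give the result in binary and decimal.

Mask = 1 << 2 = 00000100
Bit 2 of A is 0; XOR with the mask flips it to 1.
  10111011
^ 00000100
----------
  10111111

Answer: 10111111 (191)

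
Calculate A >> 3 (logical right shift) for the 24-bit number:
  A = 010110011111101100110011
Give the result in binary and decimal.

Logical shift right by 3: drop the bottom 3 bit(s), prepend 3 zero(s) on the left.
  010110011111101100110011  ->  keep [010110011111101100110], discard [011], prepend 000
= 000010110011111101100110

Answer: 000010110011111101100110 (737126)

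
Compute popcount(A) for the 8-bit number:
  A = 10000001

10000001
1-bits at positions (from bit 0 = LSB): 0, 7
Count = 2

Answer: 2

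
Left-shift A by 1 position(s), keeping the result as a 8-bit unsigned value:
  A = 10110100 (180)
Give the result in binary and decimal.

Shift left by 1: drop the top 1 bit(s), append 1 zero(s) on the right.
  10110100  ->  discard [1], keep [0110100], append 0
= 01101000

Answer: 01101000 (104)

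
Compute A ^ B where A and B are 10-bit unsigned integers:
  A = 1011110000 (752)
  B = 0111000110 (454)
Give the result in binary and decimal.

Apply ^ to each column (1 where bits differ):
  1011110000
^ 0111000110
------------
  1100110110

Answer: 1100110110 (822)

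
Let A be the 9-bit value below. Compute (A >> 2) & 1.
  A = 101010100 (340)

Bit 2 is the 3rd from the right.
  101010100
        ^
That bit is 1.

Answer: 1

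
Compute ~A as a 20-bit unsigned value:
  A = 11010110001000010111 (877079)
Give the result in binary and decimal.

Flip each bit (0->1, 1->0):
  11010110001000010111
  00101001110111101000

Answer: 00101001110111101000 (171496)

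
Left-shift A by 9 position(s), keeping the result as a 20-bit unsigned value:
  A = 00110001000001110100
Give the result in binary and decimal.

Shift left by 9: drop the top 9 bit(s), append 9 zero(s) on the right.
  00110001000001110100  ->  discard [001100010], keep [00001110100], append 000000000
= 00001110100000000000

Answer: 00001110100000000000 (59392)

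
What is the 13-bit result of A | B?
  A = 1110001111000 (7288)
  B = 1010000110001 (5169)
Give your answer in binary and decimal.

Apply | to each column (1 where either bit is 1):
  1110001111000
| 1010000110001
---------------
  1110001111001

Answer: 1110001111001 (7289)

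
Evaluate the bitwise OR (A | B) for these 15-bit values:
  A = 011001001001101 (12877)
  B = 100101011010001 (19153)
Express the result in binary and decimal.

Apply | to each column (1 where either bit is 1):
  011001001001101
| 100101011010001
-----------------
  111101011011101

Answer: 111101011011101 (31453)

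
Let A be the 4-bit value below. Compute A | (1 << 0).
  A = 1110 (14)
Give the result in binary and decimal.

Mask = 1 << 0 = 0001
Bit 0 of A is 0, so OR-ing with the mask flips it to 1.
  1110
| 0001
------
  1111

Answer: 1111 (15)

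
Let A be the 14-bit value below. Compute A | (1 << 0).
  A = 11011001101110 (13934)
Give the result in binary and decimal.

Mask = 1 << 0 = 00000000000001
Bit 0 of A is 0, so OR-ing with the mask flips it to 1.
  11011001101110
| 00000000000001
----------------
  11011001101111

Answer: 11011001101111 (13935)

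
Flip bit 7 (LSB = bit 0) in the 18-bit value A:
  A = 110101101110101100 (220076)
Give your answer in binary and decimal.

Mask = 1 << 7 = 000000000010000000
Bit 7 of A is 1; XOR with the mask flips it to 0.
  110101101110101100
^ 000000000010000000
--------------------
  110101101100101100

Answer: 110101101100101100 (219948)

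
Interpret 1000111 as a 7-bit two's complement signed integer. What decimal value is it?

MSB is 1, so the value is negative. Find the magnitude:
1. Invert bits:  0111000
2. Add 1:        0111001  = 57
3. Apply sign:   -57

Answer: -57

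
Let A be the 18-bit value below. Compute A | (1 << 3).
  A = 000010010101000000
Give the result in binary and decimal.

Mask = 1 << 3 = 000000000000001000
Bit 3 of A is 0, so OR-ing with the mask flips it to 1.
  000010010101000000
| 000000000000001000
--------------------
  000010010101001000

Answer: 000010010101001000 (9544)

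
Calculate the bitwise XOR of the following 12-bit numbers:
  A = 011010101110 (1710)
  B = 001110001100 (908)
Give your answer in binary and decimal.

Apply ^ to each column (1 where bits differ):
  011010101110
^ 001110001100
--------------
  010100100010

Answer: 010100100010 (1314)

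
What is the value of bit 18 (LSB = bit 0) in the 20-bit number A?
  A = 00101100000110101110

Bit 18 is the 19th from the right.
  00101100000110101110
   ^
That bit is 0.

Answer: 0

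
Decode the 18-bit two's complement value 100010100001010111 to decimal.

MSB is 1, so the value is negative. Find the magnitude:
1. Invert bits:  011101011110101000
2. Add 1:        011101011110101001  = 120745
3. Apply sign:   -120745

Answer: -120745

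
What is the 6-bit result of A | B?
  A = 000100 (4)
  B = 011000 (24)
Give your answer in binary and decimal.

Apply | to each column (1 where either bit is 1):
  000100
| 011000
--------
  011100

Answer: 011100 (28)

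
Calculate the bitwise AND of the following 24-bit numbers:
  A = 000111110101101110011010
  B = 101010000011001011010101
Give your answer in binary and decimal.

Apply & to each column (1 only where both bits are 1):
  000111110101101110011010
& 101010000011001011010101
--------------------------
  000010000001001010010000

Answer: 000010000001001010010000 (529040)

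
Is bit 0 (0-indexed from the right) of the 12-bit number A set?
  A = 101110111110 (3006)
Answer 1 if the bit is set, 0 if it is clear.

Bit 0 is the 1st from the right.
  101110111110
             ^
That bit is 0.

Answer: 0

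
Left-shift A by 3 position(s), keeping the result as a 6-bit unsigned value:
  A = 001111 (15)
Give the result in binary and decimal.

Shift left by 3: drop the top 3 bit(s), append 3 zero(s) on the right.
  001111  ->  discard [001], keep [111], append 000
= 111000

Answer: 111000 (56)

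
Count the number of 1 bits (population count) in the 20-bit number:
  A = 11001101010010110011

11001101010010110011
1-bits at positions (from bit 0 = LSB): 0, 1, 4, 5, 7, 10, 12, 14, 15, 18, 19
Count = 11

Answer: 11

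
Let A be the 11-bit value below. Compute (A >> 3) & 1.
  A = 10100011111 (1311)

Bit 3 is the 4th from the right.
  10100011111
         ^
That bit is 1.

Answer: 1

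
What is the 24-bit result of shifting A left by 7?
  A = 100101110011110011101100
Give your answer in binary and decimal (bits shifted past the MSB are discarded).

Shift left by 7: drop the top 7 bit(s), append 7 zero(s) on the right.
  100101110011110011101100  ->  discard [1001011], keep [10011110011101100], append 0000000
= 100111100111011000000000

Answer: 100111100111011000000000 (10384896)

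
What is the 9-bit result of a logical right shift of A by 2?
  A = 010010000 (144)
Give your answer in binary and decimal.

Logical shift right by 2: drop the bottom 2 bit(s), prepend 2 zero(s) on the left.
  010010000  ->  keep [0100100], discard [00], prepend 00
= 000100100

Answer: 000100100 (36)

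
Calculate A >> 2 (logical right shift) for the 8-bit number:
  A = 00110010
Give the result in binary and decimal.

Logical shift right by 2: drop the bottom 2 bit(s), prepend 2 zero(s) on the left.
  00110010  ->  keep [001100], discard [10], prepend 00
= 00001100

Answer: 00001100 (12)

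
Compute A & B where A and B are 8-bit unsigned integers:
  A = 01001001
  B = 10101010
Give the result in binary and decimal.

Apply & to each column (1 only where both bits are 1):
  01001001
& 10101010
----------
  00001000

Answer: 00001000 (8)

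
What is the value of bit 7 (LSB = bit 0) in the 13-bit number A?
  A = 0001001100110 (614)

Bit 7 is the 8th from the right.
  0001001100110
       ^
That bit is 0.

Answer: 0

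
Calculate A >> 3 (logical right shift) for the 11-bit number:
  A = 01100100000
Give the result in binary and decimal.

Logical shift right by 3: drop the bottom 3 bit(s), prepend 3 zero(s) on the left.
  01100100000  ->  keep [01100100], discard [000], prepend 000
= 00001100100

Answer: 00001100100 (100)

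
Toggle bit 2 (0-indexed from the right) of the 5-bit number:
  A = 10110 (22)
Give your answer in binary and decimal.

Mask = 1 << 2 = 00100
Bit 2 of A is 1; XOR with the mask flips it to 0.
  10110
^ 00100
-------
  10010

Answer: 10010 (18)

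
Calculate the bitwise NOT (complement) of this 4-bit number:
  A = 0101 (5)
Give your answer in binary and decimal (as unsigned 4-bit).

Flip each bit (0->1, 1->0):
  0101
  1010

Answer: 1010 (10)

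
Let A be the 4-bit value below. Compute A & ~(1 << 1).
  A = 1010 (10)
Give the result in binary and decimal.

Mask = ~(1 << 1) = 1101
Bit 1 of A is 1, so AND-ing with the mask clears it to 0.
  1010
& 1101
------
  1000

Answer: 1000 (8)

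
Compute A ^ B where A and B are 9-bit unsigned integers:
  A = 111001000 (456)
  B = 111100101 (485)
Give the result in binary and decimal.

Apply ^ to each column (1 where bits differ):
  111001000
^ 111100101
-----------
  000101101

Answer: 000101101 (45)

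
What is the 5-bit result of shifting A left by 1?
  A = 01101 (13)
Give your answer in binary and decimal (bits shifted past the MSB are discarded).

Shift left by 1: drop the top 1 bit(s), append 1 zero(s) on the right.
  01101  ->  discard [0], keep [1101], append 0
= 11010

Answer: 11010 (26)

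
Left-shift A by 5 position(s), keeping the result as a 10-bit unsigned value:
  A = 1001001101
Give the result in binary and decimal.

Shift left by 5: drop the top 5 bit(s), append 5 zero(s) on the right.
  1001001101  ->  discard [10010], keep [01101], append 00000
= 0110100000

Answer: 0110100000 (416)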